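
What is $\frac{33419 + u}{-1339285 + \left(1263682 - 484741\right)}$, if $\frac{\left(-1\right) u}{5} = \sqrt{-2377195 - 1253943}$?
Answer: $- \frac{33419}{560344} + \frac{5 i \sqrt{3631138}}{560344} \approx -0.05964 + 0.017003 i$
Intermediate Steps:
$u = - 5 i \sqrt{3631138}$ ($u = - 5 \sqrt{-2377195 - 1253943} = - 5 \sqrt{-3631138} = - 5 i \sqrt{3631138} \approx - 9527.8 i$)
$\frac{33419 + u}{-1339285 + \left(1263682 - 484741\right)} = \frac{33419 - 5 i \sqrt{3631138}}{-1339285 + \left(1263682 - 484741\right)} = \frac{33419 - 5 i \sqrt{3631138}}{-1339285 + 778941} = \frac{33419 - 5 i \sqrt{3631138}}{-560344} = \left(33419 - 5 i \sqrt{3631138}\right) \left(- \frac{1}{560344}\right) = - \frac{33419}{560344} + \frac{5 i \sqrt{3631138}}{560344}$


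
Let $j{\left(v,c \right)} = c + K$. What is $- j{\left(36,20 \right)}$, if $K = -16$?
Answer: $-4$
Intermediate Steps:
$j{\left(v,c \right)} = -16 + c$ ($j{\left(v,c \right)} = c - 16 = -16 + c$)
$- j{\left(36,20 \right)} = - (-16 + 20) = \left(-1\right) 4 = -4$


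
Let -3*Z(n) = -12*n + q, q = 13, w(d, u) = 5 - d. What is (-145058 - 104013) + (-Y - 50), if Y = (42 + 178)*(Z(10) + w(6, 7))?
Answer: -770243/3 ≈ -2.5675e+5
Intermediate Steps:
Z(n) = -13/3 + 4*n (Z(n) = -(-12*n + 13)/3 = -(13 - 12*n)/3 = -13/3 + 4*n)
Y = 22880/3 (Y = (42 + 178)*((-13/3 + 4*10) + (5 - 1*6)) = 220*((-13/3 + 40) + (5 - 6)) = 220*(107/3 - 1) = 220*(104/3) = 22880/3 ≈ 7626.7)
(-145058 - 104013) + (-Y - 50) = (-145058 - 104013) + (-1*22880/3 - 50) = -249071 + (-22880/3 - 50) = -249071 - 23030/3 = -770243/3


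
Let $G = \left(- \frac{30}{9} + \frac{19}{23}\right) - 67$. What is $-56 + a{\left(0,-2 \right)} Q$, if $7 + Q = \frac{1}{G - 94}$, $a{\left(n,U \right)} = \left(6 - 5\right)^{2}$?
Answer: $- \frac{710835}{11282} \approx -63.006$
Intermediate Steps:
$G = - \frac{4796}{69}$ ($G = \left(\left(-30\right) \frac{1}{9} + 19 \cdot \frac{1}{23}\right) - 67 = \left(- \frac{10}{3} + \frac{19}{23}\right) - 67 = - \frac{173}{69} - 67 = - \frac{4796}{69} \approx -69.507$)
$a{\left(n,U \right)} = 1$ ($a{\left(n,U \right)} = 1^{2} = 1$)
$Q = - \frac{79043}{11282}$ ($Q = -7 + \frac{1}{- \frac{4796}{69} - 94} = -7 + \frac{1}{- \frac{11282}{69}} = -7 - \frac{69}{11282} = - \frac{79043}{11282} \approx -7.0061$)
$-56 + a{\left(0,-2 \right)} Q = -56 + 1 \left(- \frac{79043}{11282}\right) = -56 - \frac{79043}{11282} = - \frac{710835}{11282}$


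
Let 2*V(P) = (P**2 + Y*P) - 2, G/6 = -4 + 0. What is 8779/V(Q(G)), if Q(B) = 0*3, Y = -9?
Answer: -8779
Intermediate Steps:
G = -24 (G = 6*(-4 + 0) = 6*(-4) = -24)
Q(B) = 0
V(P) = -1 + P**2/2 - 9*P/2 (V(P) = ((P**2 - 9*P) - 2)/2 = (-2 + P**2 - 9*P)/2 = -1 + P**2/2 - 9*P/2)
8779/V(Q(G)) = 8779/(-1 + (1/2)*0**2 - 9/2*0) = 8779/(-1 + (1/2)*0 + 0) = 8779/(-1 + 0 + 0) = 8779/(-1) = 8779*(-1) = -8779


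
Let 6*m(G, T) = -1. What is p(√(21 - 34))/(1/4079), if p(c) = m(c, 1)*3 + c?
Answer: -4079/2 + 4079*I*√13 ≈ -2039.5 + 14707.0*I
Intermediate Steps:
m(G, T) = -⅙ (m(G, T) = (⅙)*(-1) = -⅙)
p(c) = -½ + c (p(c) = -⅙*3 + c = -½ + c)
p(√(21 - 34))/(1/4079) = (-½ + √(21 - 34))/(1/4079) = (-½ + √(-13))/(1/4079) = (-½ + I*√13)*4079 = -4079/2 + 4079*I*√13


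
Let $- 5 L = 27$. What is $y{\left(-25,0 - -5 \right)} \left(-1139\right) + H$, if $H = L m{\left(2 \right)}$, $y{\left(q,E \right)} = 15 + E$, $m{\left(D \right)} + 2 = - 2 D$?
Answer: $- \frac{113738}{5} \approx -22748.0$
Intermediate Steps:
$L = - \frac{27}{5}$ ($L = \left(- \frac{1}{5}\right) 27 = - \frac{27}{5} \approx -5.4$)
$m{\left(D \right)} = -2 - 2 D$
$H = \frac{162}{5}$ ($H = - \frac{27 \left(-2 - 4\right)}{5} = \left(- \frac{27}{5}\right) \left(-6\right) = \frac{162}{5} \approx 32.4$)
$y{\left(-25,0 - -5 \right)} \left(-1139\right) + H = \left(15 + \left(0 - -5\right)\right) \left(-1139\right) + \frac{162}{5} = \left(15 + \left(0 + 5\right)\right) \left(-1139\right) + \frac{162}{5} = \left(15 + 5\right) \left(-1139\right) + \frac{162}{5} = 20 \left(-1139\right) + \frac{162}{5} = -22780 + \frac{162}{5} = - \frac{113738}{5}$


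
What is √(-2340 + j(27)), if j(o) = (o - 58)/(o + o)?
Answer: I*√758346/18 ≈ 48.379*I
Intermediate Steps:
j(o) = (-58 + o)/(2*o) (j(o) = (-58 + o)/((2*o)) = (-58 + o)*(1/(2*o)) = (-58 + o)/(2*o))
√(-2340 + j(27)) = √(-2340 + (½)*(-58 + 27)/27) = √(-2340 + (½)*(1/27)*(-31)) = √(-2340 - 31/54) = √(-126391/54) = I*√758346/18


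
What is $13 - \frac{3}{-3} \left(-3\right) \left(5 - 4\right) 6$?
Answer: $-234$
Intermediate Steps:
$13 - \frac{3}{-3} \left(-3\right) \left(5 - 4\right) 6 = 13 \left(-3\right) \left(- \frac{1}{3}\right) \left(-3\right) 1 \cdot 6 = 13 \cdot 1 \left(-3\right) 6 = 13 \left(-3\right) 6 = \left(-39\right) 6 = -234$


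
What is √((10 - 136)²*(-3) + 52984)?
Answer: 2*√1339 ≈ 73.185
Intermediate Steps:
√((10 - 136)²*(-3) + 52984) = √((-126)²*(-3) + 52984) = √(15876*(-3) + 52984) = √(-47628 + 52984) = √5356 = 2*√1339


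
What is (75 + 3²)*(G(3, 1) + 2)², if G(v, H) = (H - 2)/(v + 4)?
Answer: 2028/7 ≈ 289.71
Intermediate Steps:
G(v, H) = (-2 + H)/(4 + v)
(75 + 3²)*(G(3, 1) + 2)² = (75 + 3²)*((-2 + 1)/(4 + 3) + 2)² = (75 + 9)*(-1/7 + 2)² = 84*((⅐)*(-1) + 2)² = 84*(-⅐ + 2)² = 84*(13/7)² = 84*(169/49) = 2028/7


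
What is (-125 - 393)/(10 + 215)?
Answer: -518/225 ≈ -2.3022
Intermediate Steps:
(-125 - 393)/(10 + 215) = -518/225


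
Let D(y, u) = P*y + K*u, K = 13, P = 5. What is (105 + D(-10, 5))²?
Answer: 14400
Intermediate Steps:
D(y, u) = 5*y + 13*u
(105 + D(-10, 5))² = (105 + (5*(-10) + 13*5))² = (105 + (-50 + 65))² = (105 + 15)² = 120² = 14400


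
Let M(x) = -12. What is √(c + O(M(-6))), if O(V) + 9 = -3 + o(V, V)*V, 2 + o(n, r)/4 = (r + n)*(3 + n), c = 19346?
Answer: √9062 ≈ 95.195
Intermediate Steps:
o(n, r) = -8 + 4*(3 + n)*(n + r) (o(n, r) = -8 + 4*((r + n)*(3 + n)) = -8 + 4*((n + r)*(3 + n)) = -8 + 4*((3 + n)*(n + r)) = -8 + 4*(3 + n)*(n + r))
O(V) = -12 + V*(-8 + 8*V² + 24*V) (O(V) = -9 + (-3 + (-8 + 4*V² + 12*V + 12*V + 4*V*V)*V) = -9 + (-3 + (-8 + 4*V² + 12*V + 12*V + 4*V²)*V) = -9 + (-3 + (-8 + 8*V² + 24*V)*V) = -9 + (-3 + V*(-8 + 8*V² + 24*V)) = -12 + V*(-8 + 8*V² + 24*V))
√(c + O(M(-6))) = √(19346 + (-12 + 8*(-12)*(-1 + (-12)² + 3*(-12)))) = √(19346 + (-12 + 8*(-12)*(-1 + 144 - 36))) = √(19346 + (-12 + 8*(-12)*107)) = √(19346 + (-12 - 10272)) = √(19346 - 10284) = √9062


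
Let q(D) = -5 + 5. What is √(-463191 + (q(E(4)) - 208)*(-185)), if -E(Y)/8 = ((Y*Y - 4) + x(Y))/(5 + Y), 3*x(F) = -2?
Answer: I*√424711 ≈ 651.7*I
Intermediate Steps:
x(F) = -⅔ (x(F) = (⅓)*(-2) = -⅔)
E(Y) = -8*(-14/3 + Y²)/(5 + Y) (E(Y) = -8*((Y*Y - 4) - ⅔)/(5 + Y) = -8*((Y² - 4) - ⅔)/(5 + Y) = -8*((-4 + Y²) - ⅔)/(5 + Y) = -8*(-14/3 + Y²)/(5 + Y))
q(D) = 0
√(-463191 + (q(E(4)) - 208)*(-185)) = √(-463191 + (0 - 208)*(-185)) = √(-463191 - 208*(-185)) = √(-463191 + 38480) = √(-424711) = I*√424711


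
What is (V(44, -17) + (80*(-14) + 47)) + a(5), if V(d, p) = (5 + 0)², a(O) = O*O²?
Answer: -923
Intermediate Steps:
a(O) = O³
V(d, p) = 25 (V(d, p) = 5² = 25)
(V(44, -17) + (80*(-14) + 47)) + a(5) = (25 + (80*(-14) + 47)) + 5³ = (25 + (-1120 + 47)) + 125 = (25 - 1073) + 125 = -1048 + 125 = -923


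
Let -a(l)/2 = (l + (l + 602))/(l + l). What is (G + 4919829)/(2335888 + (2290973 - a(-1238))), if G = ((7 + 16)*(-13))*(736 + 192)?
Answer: 2873618983/2864027896 ≈ 1.0033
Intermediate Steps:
a(l) = -(602 + 2*l)/l (a(l) = -2*(l + (l + 602))/(l + l) = -2*(l + (602 + l))/(2*l) = -2*(602 + 2*l)*1/(2*l) = -(602 + 2*l)/l)
G = -277472 (G = (23*(-13))*928 = -299*928 = -277472)
(G + 4919829)/(2335888 + (2290973 - a(-1238))) = (-277472 + 4919829)/(2335888 + (2290973 - (-2 - 602/(-1238)))) = 4642357/(2335888 + (2290973 - (-2 - 602*(-1/1238)))) = 4642357/(2335888 + (2290973 - (-2 + 301/619))) = 4642357/(2335888 + (2290973 - 1*(-937/619))) = 4642357/(2335888 + (2290973 + 937/619)) = 4642357/(2335888 + 1418113224/619) = 4642357/(2864027896/619) = 4642357*(619/2864027896) = 2873618983/2864027896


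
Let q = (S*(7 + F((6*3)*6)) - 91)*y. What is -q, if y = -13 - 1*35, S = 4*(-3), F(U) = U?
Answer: -70608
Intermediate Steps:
S = -12
y = -48 (y = -13 - 35 = -48)
q = 70608 (q = (-12*(7 + (6*3)*6) - 91)*(-48) = (-12*(7 + 18*6) - 91)*(-48) = (-12*(7 + 108) - 91)*(-48) = (-12*115 - 91)*(-48) = (-1380 - 91)*(-48) = -1471*(-48) = 70608)
-q = -1*70608 = -70608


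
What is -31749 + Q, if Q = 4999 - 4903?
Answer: -31653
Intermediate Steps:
Q = 96
-31749 + Q = -31749 + 96 = -31653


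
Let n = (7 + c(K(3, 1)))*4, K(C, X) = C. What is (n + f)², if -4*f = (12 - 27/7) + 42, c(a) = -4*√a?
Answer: 789601/784 - 3464*√3/7 ≈ 150.03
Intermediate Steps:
f = -351/28 (f = -((12 - 27/7) + 42)/4 = -(57/7 + 42)/4 = -¼*351/7 = -351/28 ≈ -12.536)
n = 28 - 16*√3 (n = (7 - 4*√3)*4 = 28 - 16*√3 ≈ 0.28719)
(n + f)² = ((28 - 16*√3) - 351/28)² = (433/28 - 16*√3)²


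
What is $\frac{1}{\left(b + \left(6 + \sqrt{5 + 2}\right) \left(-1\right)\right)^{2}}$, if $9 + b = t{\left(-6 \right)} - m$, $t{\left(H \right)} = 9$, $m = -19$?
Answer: $\frac{1}{\left(13 - \sqrt{7}\right)^{2}} \approx 0.0093274$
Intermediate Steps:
$b = 19$ ($b = -9 + \left(9 - -19\right) = -9 + \left(9 + 19\right) = -9 + 28 = 19$)
$\frac{1}{\left(b + \left(6 + \sqrt{5 + 2}\right) \left(-1\right)\right)^{2}} = \frac{1}{\left(19 + \left(6 + \sqrt{5 + 2}\right) \left(-1\right)\right)^{2}} = \frac{1}{\left(19 + \left(6 + \sqrt{7}\right) \left(-1\right)\right)^{2}} = \frac{1}{\left(19 - \left(6 + \sqrt{7}\right)\right)^{2}} = \frac{1}{\left(13 - \sqrt{7}\right)^{2}}$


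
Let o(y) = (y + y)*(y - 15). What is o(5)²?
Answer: 10000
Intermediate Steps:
o(y) = 2*y*(-15 + y) (o(y) = (2*y)*(-15 + y) = 2*y*(-15 + y))
o(5)² = (2*5*(-15 + 5))² = (2*5*(-10))² = (-100)² = 10000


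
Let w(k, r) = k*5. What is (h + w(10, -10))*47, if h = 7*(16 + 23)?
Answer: 15181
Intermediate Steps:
h = 273 (h = 7*39 = 273)
w(k, r) = 5*k
(h + w(10, -10))*47 = (273 + 5*10)*47 = (273 + 50)*47 = 323*47 = 15181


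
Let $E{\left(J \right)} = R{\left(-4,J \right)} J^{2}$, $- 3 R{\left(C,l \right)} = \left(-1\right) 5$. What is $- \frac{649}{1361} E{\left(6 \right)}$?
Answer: $- \frac{38940}{1361} \approx -28.611$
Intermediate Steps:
$R{\left(C,l \right)} = \frac{5}{3}$ ($R{\left(C,l \right)} = - \frac{\left(-1\right) 5}{3} = \left(- \frac{1}{3}\right) \left(-5\right) = \frac{5}{3}$)
$E{\left(J \right)} = \frac{5 J^{2}}{3}$
$- \frac{649}{1361} E{\left(6 \right)} = - \frac{649}{1361} \frac{5 \cdot 6^{2}}{3} = \left(-649\right) \frac{1}{1361} \cdot \frac{5}{3} \cdot 36 = \left(- \frac{649}{1361}\right) 60 = - \frac{38940}{1361}$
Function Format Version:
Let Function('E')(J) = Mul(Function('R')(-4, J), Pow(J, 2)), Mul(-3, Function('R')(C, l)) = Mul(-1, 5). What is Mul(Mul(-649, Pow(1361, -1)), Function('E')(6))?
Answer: Rational(-38940, 1361) ≈ -28.611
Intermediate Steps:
Function('R')(C, l) = Rational(5, 3) (Function('R')(C, l) = Mul(Rational(-1, 3), Mul(-1, 5)) = Mul(Rational(-1, 3), -5) = Rational(5, 3))
Function('E')(J) = Mul(Rational(5, 3), Pow(J, 2))
Mul(Mul(-649, Pow(1361, -1)), Function('E')(6)) = Mul(Mul(-649, Pow(1361, -1)), Mul(Rational(5, 3), Pow(6, 2))) = Mul(Mul(-649, Rational(1, 1361)), Mul(Rational(5, 3), 36)) = Mul(Rational(-649, 1361), 60) = Rational(-38940, 1361)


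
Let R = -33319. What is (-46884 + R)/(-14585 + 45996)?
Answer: -80203/31411 ≈ -2.5533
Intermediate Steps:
(-46884 + R)/(-14585 + 45996) = (-46884 - 33319)/(-14585 + 45996) = -80203/31411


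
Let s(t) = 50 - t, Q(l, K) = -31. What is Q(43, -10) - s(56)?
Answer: -25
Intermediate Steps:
Q(43, -10) - s(56) = -31 - (50 - 1*56) = -31 - (50 - 56) = -31 - 1*(-6) = -31 + 6 = -25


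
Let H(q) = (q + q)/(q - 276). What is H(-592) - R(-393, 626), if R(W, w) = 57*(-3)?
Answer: 37403/217 ≈ 172.36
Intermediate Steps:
R(W, w) = -171
H(q) = 2*q/(-276 + q) (H(q) = (2*q)/(-276 + q) = 2*q/(-276 + q))
H(-592) - R(-393, 626) = 2*(-592)/(-276 - 592) - 1*(-171) = 2*(-592)/(-868) + 171 = 2*(-592)*(-1/868) + 171 = 296/217 + 171 = 37403/217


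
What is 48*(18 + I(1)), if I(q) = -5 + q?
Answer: 672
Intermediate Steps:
48*(18 + I(1)) = 48*(18 + (-5 + 1)) = 48*(18 - 4) = 48*14 = 672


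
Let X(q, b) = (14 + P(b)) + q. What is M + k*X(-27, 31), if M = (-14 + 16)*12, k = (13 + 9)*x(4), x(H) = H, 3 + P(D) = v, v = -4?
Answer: -1736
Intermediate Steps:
P(D) = -7 (P(D) = -3 - 4 = -7)
X(q, b) = 7 + q (X(q, b) = (14 - 7) + q = 7 + q)
k = 88 (k = (13 + 9)*4 = 22*4 = 88)
M = 24 (M = 2*12 = 24)
M + k*X(-27, 31) = 24 + 88*(7 - 27) = 24 + 88*(-20) = 24 - 1760 = -1736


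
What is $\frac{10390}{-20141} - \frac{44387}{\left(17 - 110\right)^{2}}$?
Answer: $- \frac{983861677}{174199509} \approx -5.6479$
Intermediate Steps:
$\frac{10390}{-20141} - \frac{44387}{\left(17 - 110\right)^{2}} = 10390 \left(- \frac{1}{20141}\right) - \frac{44387}{\left(-93\right)^{2}} = - \frac{10390}{20141} - \frac{44387}{8649} = - \frac{983861677}{174199509}$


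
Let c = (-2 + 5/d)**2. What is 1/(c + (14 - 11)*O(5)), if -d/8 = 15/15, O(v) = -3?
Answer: -64/135 ≈ -0.47407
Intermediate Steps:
d = -8 (d = -120/15 = -8*1 = -8)
c = 441/64 (c = (-2 + 5/(-8))**2 = (-2 + 5*(-1/8))**2 = (-2 - 5/8)**2 = (-21/8)**2 = 441/64 ≈ 6.8906)
1/(c + (14 - 11)*O(5)) = 1/(441/64 + (14 - 11)*(-3)) = 1/(441/64 + 3*(-3)) = 1/(441/64 - 9) = 1/(-135/64) = -64/135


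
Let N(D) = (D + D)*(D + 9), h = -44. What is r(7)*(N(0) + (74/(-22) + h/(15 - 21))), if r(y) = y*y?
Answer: 6419/33 ≈ 194.52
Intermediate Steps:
N(D) = 2*D*(9 + D) (N(D) = (2*D)*(9 + D) = 2*D*(9 + D))
r(y) = y**2
r(7)*(N(0) + (74/(-22) + h/(15 - 21))) = 7**2*(2*0*(9 + 0) + (74/(-22) - 44/(15 - 21))) = 49*(2*0*9 + (74*(-1/22) - 44/(-6))) = 49*(0 + (-37/11 - 44*(-1/6))) = 49*(0 + (-37/11 + 22/3)) = 49*(0 + 131/33) = 49*(131/33) = 6419/33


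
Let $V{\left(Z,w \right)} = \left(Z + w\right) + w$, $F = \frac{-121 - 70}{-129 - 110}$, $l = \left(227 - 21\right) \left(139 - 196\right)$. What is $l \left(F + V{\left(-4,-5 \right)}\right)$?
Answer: $\frac{37046010}{239} \approx 1.55 \cdot 10^{5}$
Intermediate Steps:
$l = -11742$ ($l = 206 \left(-57\right) = -11742$)
$F = \frac{191}{239}$ ($F = - \frac{191}{-239} = \left(-191\right) \left(- \frac{1}{239}\right) = \frac{191}{239} \approx 0.79916$)
$V{\left(Z,w \right)} = Z + 2 w$
$l \left(F + V{\left(-4,-5 \right)}\right) = - 11742 \left(\frac{191}{239} + \left(-4 + 2 \left(-5\right)\right)\right) = - 11742 \left(\frac{191}{239} - 14\right) = \left(-11742\right) \left(- \frac{3155}{239}\right) = \frac{37046010}{239}$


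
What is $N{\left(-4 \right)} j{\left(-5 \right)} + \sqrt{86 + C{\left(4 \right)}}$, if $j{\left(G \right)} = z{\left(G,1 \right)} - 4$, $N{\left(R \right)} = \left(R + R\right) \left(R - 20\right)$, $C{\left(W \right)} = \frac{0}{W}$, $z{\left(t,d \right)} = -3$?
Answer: $-1344 + \sqrt{86} \approx -1334.7$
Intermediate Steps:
$C{\left(W \right)} = 0$
$N{\left(R \right)} = 2 R \left(-20 + R\right)$
$j{\left(G \right)} = -7$ ($j{\left(G \right)} = -3 - 4 = -7$)
$N{\left(-4 \right)} j{\left(-5 \right)} + \sqrt{86 + C{\left(4 \right)}} = 2 \left(-4\right) \left(-20 - 4\right) \left(-7\right) + \sqrt{86 + 0} = 2 \left(-4\right) \left(-24\right) \left(-7\right) + \sqrt{86} = 192 \left(-7\right) + \sqrt{86} = -1344 + \sqrt{86}$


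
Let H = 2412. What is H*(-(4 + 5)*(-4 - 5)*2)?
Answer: 390744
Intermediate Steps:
H*(-(4 + 5)*(-4 - 5)*2) = 2412*(-(4 + 5)*(-4 - 5)*2) = 2412*(-9*(-9*2)) = 2412*(-9*(-18)) = 2412*(-1*(-162)) = 2412*162 = 390744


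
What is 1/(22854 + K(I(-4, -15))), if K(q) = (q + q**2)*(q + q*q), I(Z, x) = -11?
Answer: 1/34954 ≈ 2.8609e-5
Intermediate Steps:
K(q) = (q + q**2)**2 (K(q) = (q + q**2)*(q + q**2) = (q + q**2)**2)
1/(22854 + K(I(-4, -15))) = 1/(22854 + (-11)**2*(1 - 11)**2) = 1/(22854 + 121*(-10)**2) = 1/(22854 + 121*100) = 1/(22854 + 12100) = 1/34954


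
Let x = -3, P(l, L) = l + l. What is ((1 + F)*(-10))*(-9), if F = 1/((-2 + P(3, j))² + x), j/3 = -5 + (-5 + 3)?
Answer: 1260/13 ≈ 96.923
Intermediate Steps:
j = -21 (j = 3*(-5 + (-5 + 3)) = 3*(-5 - 2) = 3*(-7) = -21)
P(l, L) = 2*l
F = 1/13 (F = 1/((-2 + 2*3)² - 3) = 1/((-2 + 6)² - 3) = 1/(4² - 3) = 1/(16 - 3) = 1/13 ≈ 0.076923)
((1 + F)*(-10))*(-9) = ((1 + 1/13)*(-10))*(-9) = ((14/13)*(-10))*(-9) = -140/13*(-9) = 1260/13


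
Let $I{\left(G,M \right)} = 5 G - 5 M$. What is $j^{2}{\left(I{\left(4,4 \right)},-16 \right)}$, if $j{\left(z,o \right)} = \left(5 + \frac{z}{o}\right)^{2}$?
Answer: $625$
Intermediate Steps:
$I{\left(G,M \right)} = - 5 M + 5 G$
$j^{2}{\left(I{\left(4,4 \right)},-16 \right)} = \left(\frac{\left(\left(\left(-5\right) 4 + 5 \cdot 4\right) + 5 \left(-16\right)\right)^{2}}{256}\right)^{2} = \left(\frac{\left(\left(-20 + 20\right) - 80\right)^{2}}{256}\right)^{2} = \left(\frac{\left(0 - 80\right)^{2}}{256}\right)^{2} = \left(\frac{\left(-80\right)^{2}}{256}\right)^{2} = \left(\frac{1}{256} \cdot 6400\right)^{2} = 25^{2} = 625$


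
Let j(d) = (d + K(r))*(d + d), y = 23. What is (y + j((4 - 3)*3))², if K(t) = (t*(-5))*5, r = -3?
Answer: 241081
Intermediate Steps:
K(t) = -25*t (K(t) = -5*t*5 = -25*t)
j(d) = 2*d*(75 + d) (j(d) = (d - 25*(-3))*(d + d) = (d + 75)*(2*d) = (75 + d)*(2*d) = 2*d*(75 + d))
(y + j((4 - 3)*3))² = (23 + 2*((4 - 3)*3)*(75 + (4 - 3)*3))² = (23 + 2*(1*3)*(75 + 1*3))² = (23 + 2*3*(75 + 3))² = (23 + 2*3*78)² = (23 + 468)² = 491² = 241081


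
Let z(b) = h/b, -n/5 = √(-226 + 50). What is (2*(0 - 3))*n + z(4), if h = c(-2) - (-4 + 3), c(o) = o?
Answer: -¼ + 120*I*√11 ≈ -0.25 + 398.0*I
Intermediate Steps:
n = -20*I*√11 (n = -5*√(-226 + 50) = -20*I*√11 ≈ -66.333*I)
h = -1 (h = -2 - (-4 + 3) = -2 - 1*(-1) = -2 + 1 = -1)
z(b) = -1/b
(2*(0 - 3))*n + z(4) = (2*(0 - 3))*(-20*I*√11) - 1/4 = (2*(-3))*(-20*I*√11) - 1*¼ = -(-120)*I*√11 - ¼ = 120*I*√11 - ¼ = -¼ + 120*I*√11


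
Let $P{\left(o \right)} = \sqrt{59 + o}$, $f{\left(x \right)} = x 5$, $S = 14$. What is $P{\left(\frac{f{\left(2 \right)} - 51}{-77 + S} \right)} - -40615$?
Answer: $40615 + \frac{\sqrt{26306}}{21} \approx 40623.0$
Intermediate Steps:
$f{\left(x \right)} = 5 x$
$P{\left(\frac{f{\left(2 \right)} - 51}{-77 + S} \right)} - -40615 = \sqrt{59 + \frac{5 \cdot 2 - 51}{-77 + 14}} - -40615 = \sqrt{59 + \frac{10 - 51}{-63}} + 40615 = \sqrt{59 - - \frac{41}{63}} + 40615 = \sqrt{59 + \frac{41}{63}} + 40615 = \sqrt{\frac{3758}{63}} + 40615 = \frac{\sqrt{26306}}{21} + 40615 = 40615 + \frac{\sqrt{26306}}{21}$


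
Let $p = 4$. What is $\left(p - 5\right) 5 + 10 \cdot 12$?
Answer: $115$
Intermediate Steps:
$\left(p - 5\right) 5 + 10 \cdot 12 = \left(4 - 5\right) 5 + 10 \cdot 12 = \left(-1\right) 5 + 120 = -5 + 120 = 115$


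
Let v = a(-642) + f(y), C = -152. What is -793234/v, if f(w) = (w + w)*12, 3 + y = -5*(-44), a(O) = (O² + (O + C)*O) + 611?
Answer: -793234/927731 ≈ -0.85503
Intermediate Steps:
a(O) = 611 + O² + O*(-152 + O) (a(O) = (O² + (O - 152)*O) + 611 = (O² + (-152 + O)*O) + 611 = (O² + O*(-152 + O)) + 611 = 611 + O² + O*(-152 + O))
y = 217 (y = -3 - 5*(-44) = -3 + 220 = 217)
f(w) = 24*w (f(w) = (2*w)*12 = 24*w)
v = 927731 (v = (611 - 152*(-642) + 2*(-642)²) + 24*217 = (611 + 97584 + 2*412164) + 5208 = (611 + 97584 + 824328) + 5208 = 922523 + 5208 = 927731)
-793234/v = -793234/927731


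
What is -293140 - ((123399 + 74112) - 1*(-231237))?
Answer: -721888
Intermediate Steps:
-293140 - ((123399 + 74112) - 1*(-231237)) = -293140 - (197511 + 231237) = -293140 - 1*428748 = -293140 - 428748 = -721888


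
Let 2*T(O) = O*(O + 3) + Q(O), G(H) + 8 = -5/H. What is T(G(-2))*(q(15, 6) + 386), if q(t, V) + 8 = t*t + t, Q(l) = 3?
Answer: 20703/4 ≈ 5175.8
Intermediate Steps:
G(H) = -8 - 5/H
T(O) = 3/2 + O*(3 + O)/2 (T(O) = (O*(O + 3) + 3)/2 = (O*(3 + O) + 3)/2 = (3 + O*(3 + O))/2 = 3/2 + O*(3 + O)/2)
q(t, V) = -8 + t + t² (q(t, V) = -8 + (t*t + t) = -8 + (t² + t) = -8 + (t + t²) = -8 + t + t²)
T(G(-2))*(q(15, 6) + 386) = (3/2 + (-8 - 5/(-2))²/2 + 3*(-8 - 5/(-2))/2)*((-8 + 15 + 15²) + 386) = (3/2 + (-8 - 5*(-½))²/2 + 3*(-8 - 5*(-½))/2)*((-8 + 15 + 225) + 386) = (3/2 + (-8 + 5/2)²/2 + 3*(-8 + 5/2)/2)*(232 + 386) = (3/2 + (-11/2)²/2 + (3/2)*(-11/2))*618 = (3/2 + (½)*(121/4) - 33/4)*618 = (3/2 + 121/8 - 33/4)*618 = (67/8)*618 = 20703/4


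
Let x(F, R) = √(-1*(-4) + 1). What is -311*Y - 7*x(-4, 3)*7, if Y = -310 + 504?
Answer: -60334 - 49*√5 ≈ -60444.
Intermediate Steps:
x(F, R) = √5 (x(F, R) = √(4 + 1) = √5)
Y = 194
-311*Y - 7*x(-4, 3)*7 = -311*194 - 7*√5*7 = -60334 - 49*√5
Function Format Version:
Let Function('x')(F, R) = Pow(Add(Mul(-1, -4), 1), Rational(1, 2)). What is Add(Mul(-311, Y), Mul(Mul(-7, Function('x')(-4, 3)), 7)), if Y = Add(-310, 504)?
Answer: Add(-60334, Mul(-49, Pow(5, Rational(1, 2)))) ≈ -60444.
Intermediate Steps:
Function('x')(F, R) = Pow(5, Rational(1, 2)) (Function('x')(F, R) = Pow(Add(4, 1), Rational(1, 2)) = Pow(5, Rational(1, 2)))
Y = 194
Add(Mul(-311, Y), Mul(Mul(-7, Function('x')(-4, 3)), 7)) = Add(Mul(-311, 194), Mul(Mul(-7, Pow(5, Rational(1, 2))), 7)) = Add(-60334, Mul(-49, Pow(5, Rational(1, 2))))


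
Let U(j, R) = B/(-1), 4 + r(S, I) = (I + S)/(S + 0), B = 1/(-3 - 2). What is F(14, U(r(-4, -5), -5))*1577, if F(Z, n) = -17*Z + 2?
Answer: -372172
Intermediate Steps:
B = -1/5 (B = 1/(-5) = -1/5 ≈ -0.20000)
r(S, I) = -4 + (I + S)/S (r(S, I) = -4 + (I + S)/(S + 0) = -4 + (I + S)/S)
U(j, R) = 1/5 (U(j, R) = -1/5/(-1) = -1/5*(-1) = 1/5)
F(Z, n) = 2 - 17*Z
F(14, U(r(-4, -5), -5))*1577 = (2 - 17*14)*1577 = (2 - 238)*1577 = -236*1577 = -372172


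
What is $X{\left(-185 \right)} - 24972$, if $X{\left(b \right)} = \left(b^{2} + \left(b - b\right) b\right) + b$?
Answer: $9068$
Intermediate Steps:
$X{\left(b \right)} = b + b^{2}$ ($X{\left(b \right)} = \left(b^{2} + 0 b\right) + b = \left(b^{2} + 0\right) + b = b^{2} + b = b + b^{2}$)
$X{\left(-185 \right)} - 24972 = - 185 \left(1 - 185\right) - 24972 = \left(-185\right) \left(-184\right) - 24972 = 34040 - 24972 = 9068$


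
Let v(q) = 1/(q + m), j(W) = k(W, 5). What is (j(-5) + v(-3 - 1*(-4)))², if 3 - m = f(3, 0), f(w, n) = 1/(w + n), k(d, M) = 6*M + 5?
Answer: 150544/121 ≈ 1244.2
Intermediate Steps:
k(d, M) = 5 + 6*M
j(W) = 35 (j(W) = 5 + 6*5 = 5 + 30 = 35)
f(w, n) = 1/(n + w)
m = 8/3 (m = 3 - 1/(0 + 3) = 3 - 1/3 = 3 - 1*⅓ = 3 - ⅓ = 8/3 ≈ 2.6667)
v(q) = 1/(8/3 + q) (v(q) = 1/(q + 8/3) = 1/(8/3 + q))
(j(-5) + v(-3 - 1*(-4)))² = (35 + 3/(8 + 3*(-3 - 1*(-4))))² = (35 + 3/(8 + 3*(-3 + 4)))² = (35 + 3/(8 + 3*1))² = (35 + 3/(8 + 3))² = (35 + 3/11)² = (388/11)² = 150544/121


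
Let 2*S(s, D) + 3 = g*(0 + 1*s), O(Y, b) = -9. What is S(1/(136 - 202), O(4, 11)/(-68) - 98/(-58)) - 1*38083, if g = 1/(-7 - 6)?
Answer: -65353001/1716 ≈ -38085.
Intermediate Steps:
g = -1/13 (g = 1/(-13) = -1/13 ≈ -0.076923)
S(s, D) = -3/2 - s/26 (S(s, D) = -3/2 + (-(0 + 1*s)/13)/2 = -3/2 + (-(0 + s)/13)/2 = -3/2 + (-s/13)/2 = -3/2 - s/26)
S(1/(136 - 202), O(4, 11)/(-68) - 98/(-58)) - 1*38083 = (-3/2 - 1/(26*(136 - 202))) - 1*38083 = (-3/2 - 1/26/(-66)) - 38083 = (-3/2 - 1/26*(-1/66)) - 38083 = (-3/2 + 1/1716) - 38083 = -2573/1716 - 38083 = -65353001/1716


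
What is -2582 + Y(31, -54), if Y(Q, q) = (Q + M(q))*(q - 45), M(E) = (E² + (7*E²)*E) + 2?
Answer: 108828019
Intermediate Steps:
M(E) = 2 + E² + 7*E³ (M(E) = (E² + 7*E³) + 2 = 2 + E² + 7*E³)
Y(Q, q) = (-45 + q)*(2 + Q + q² + 7*q³) (Y(Q, q) = (Q + (2 + q² + 7*q³))*(q - 45) = (2 + Q + q² + 7*q³)*(-45 + q) = (-45 + q)*(2 + Q + q² + 7*q³))
-2582 + Y(31, -54) = -2582 + (-90 - 314*(-54)³ - 45*31 - 45*(-54)² + 2*(-54) + 7*(-54)⁴ + 31*(-54)) = -2582 + (-90 - 314*(-157464) - 1395 - 45*2916 - 108 + 7*8503056 - 1674) = -2582 + (-90 + 49443696 - 1395 - 131220 - 108 + 59521392 - 1674) = -2582 + 108830601 = 108828019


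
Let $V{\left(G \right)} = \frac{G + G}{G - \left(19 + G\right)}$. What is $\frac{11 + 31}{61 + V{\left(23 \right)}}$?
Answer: $\frac{38}{53} \approx 0.71698$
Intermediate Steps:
$V{\left(G \right)} = - \frac{2 G}{19}$ ($V{\left(G \right)} = \frac{2 G}{-19} = 2 G \left(- \frac{1}{19}\right) = - \frac{2 G}{19}$)
$\frac{11 + 31}{61 + V{\left(23 \right)}} = \frac{11 + 31}{61 - \frac{46}{19}} = \frac{42}{61 - \frac{46}{19}} = \frac{42}{\frac{1113}{19}} = 42 \cdot \frac{19}{1113} = \frac{38}{53}$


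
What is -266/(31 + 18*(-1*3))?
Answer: 266/23 ≈ 11.565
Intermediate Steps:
-266/(31 + 18*(-1*3)) = -266/(31 + 18*(-3)) = -266/(31 - 54) = -266/(-23) = -266*(-1/23) = 266/23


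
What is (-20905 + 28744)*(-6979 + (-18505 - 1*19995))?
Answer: -356509881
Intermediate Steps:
(-20905 + 28744)*(-6979 + (-18505 - 1*19995)) = 7839*(-6979 + (-18505 - 19995)) = 7839*(-6979 - 38500) = 7839*(-45479) = -356509881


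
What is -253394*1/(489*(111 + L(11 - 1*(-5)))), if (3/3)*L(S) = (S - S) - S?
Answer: -253394/46455 ≈ -5.4546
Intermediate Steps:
L(S) = -S (L(S) = (S - S) - S = 0 - S = -S)
-253394*1/(489*(111 + L(11 - 1*(-5)))) = -253394*1/(489*(111 - (11 - 1*(-5)))) = -253394*1/(489*(111 - (11 + 5))) = -253394*1/(489*(111 - 1*16)) = -253394*1/(489*(111 - 16)) = -253394/(95*489) = -253394/46455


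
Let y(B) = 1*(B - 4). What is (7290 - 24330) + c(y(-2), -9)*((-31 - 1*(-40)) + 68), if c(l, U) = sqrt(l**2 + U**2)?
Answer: -17040 + 231*sqrt(13) ≈ -16207.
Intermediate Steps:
y(B) = -4 + B (y(B) = 1*(-4 + B) = -4 + B)
c(l, U) = sqrt(U**2 + l**2)
(7290 - 24330) + c(y(-2), -9)*((-31 - 1*(-40)) + 68) = (7290 - 24330) + sqrt((-9)**2 + (-4 - 2)**2)*((-31 - 1*(-40)) + 68) = -17040 + sqrt(81 + (-6)**2)*((-31 + 40) + 68) = -17040 + sqrt(81 + 36)*(9 + 68) = -17040 + sqrt(117)*77 = -17040 + (3*sqrt(13))*77 = -17040 + 231*sqrt(13)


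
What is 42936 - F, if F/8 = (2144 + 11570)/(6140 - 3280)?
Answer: 30671812/715 ≈ 42898.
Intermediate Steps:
F = 27428/715 (F = 8*((2144 + 11570)/(6140 - 3280)) = 8*(13714/2860) = 8*(13714*(1/2860)) = 8*(6857/1430) = 27428/715 ≈ 38.361)
42936 - F = 42936 - 1*27428/715 = 42936 - 27428/715 = 30671812/715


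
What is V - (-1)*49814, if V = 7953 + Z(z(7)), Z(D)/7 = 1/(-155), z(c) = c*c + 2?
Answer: 8953878/155 ≈ 57767.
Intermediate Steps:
z(c) = 2 + c² (z(c) = c² + 2 = 2 + c²)
Z(D) = -7/155 (Z(D) = 7/(-155) = 7*(-1/155) = -7/155)
V = 1232708/155 (V = 7953 - 7/155 = 1232708/155 ≈ 7953.0)
V - (-1)*49814 = 1232708/155 - (-1)*49814 = 1232708/155 - 1*(-49814) = 1232708/155 + 49814 = 8953878/155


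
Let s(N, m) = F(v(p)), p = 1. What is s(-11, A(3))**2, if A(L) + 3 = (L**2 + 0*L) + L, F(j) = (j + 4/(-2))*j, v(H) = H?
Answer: 1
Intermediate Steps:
F(j) = j*(-2 + j) (F(j) = (j + 4*(-1/2))*j = (j - 2)*j = (-2 + j)*j = j*(-2 + j))
A(L) = -3 + L + L**2 (A(L) = -3 + ((L**2 + 0*L) + L) = -3 + ((L**2 + 0) + L) = -3 + (L**2 + L) = -3 + (L + L**2) = -3 + L + L**2)
s(N, m) = -1 (s(N, m) = 1*(-2 + 1) = 1*(-1) = -1)
s(-11, A(3))**2 = (-1)**2 = 1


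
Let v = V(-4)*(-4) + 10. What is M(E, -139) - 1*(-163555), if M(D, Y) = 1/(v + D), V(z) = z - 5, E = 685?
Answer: 119558706/731 ≈ 1.6356e+5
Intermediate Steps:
V(z) = -5 + z
v = 46 (v = (-5 - 4)*(-4) + 10 = -9*(-4) + 10 = 36 + 10 = 46)
M(D, Y) = 1/(46 + D)
M(E, -139) - 1*(-163555) = 1/(46 + 685) - 1*(-163555) = 1/731 + 163555 = 119558706/731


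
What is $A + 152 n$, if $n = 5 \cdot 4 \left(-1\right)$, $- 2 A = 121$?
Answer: $- \frac{6201}{2} \approx -3100.5$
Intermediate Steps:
$A = - \frac{121}{2}$ ($A = \left(- \frac{1}{2}\right) 121 = - \frac{121}{2} \approx -60.5$)
$n = -20$ ($n = 20 \left(-1\right) = -20$)
$A + 152 n = - \frac{121}{2} + 152 \left(-20\right) = - \frac{121}{2} - 3040 = - \frac{6201}{2}$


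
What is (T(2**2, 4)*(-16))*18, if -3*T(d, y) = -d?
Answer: -384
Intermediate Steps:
T(d, y) = d/3 (T(d, y) = -(-1)*d/3 = d/3)
(T(2**2, 4)*(-16))*18 = (((1/3)*2**2)*(-16))*18 = (((1/3)*4)*(-16))*18 = ((4/3)*(-16))*18 = -64/3*18 = -384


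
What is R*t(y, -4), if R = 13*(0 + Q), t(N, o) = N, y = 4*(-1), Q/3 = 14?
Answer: -2184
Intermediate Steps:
Q = 42 (Q = 3*14 = 42)
y = -4
R = 546 (R = 13*(0 + 42) = 13*42 = 546)
R*t(y, -4) = 546*(-4) = -2184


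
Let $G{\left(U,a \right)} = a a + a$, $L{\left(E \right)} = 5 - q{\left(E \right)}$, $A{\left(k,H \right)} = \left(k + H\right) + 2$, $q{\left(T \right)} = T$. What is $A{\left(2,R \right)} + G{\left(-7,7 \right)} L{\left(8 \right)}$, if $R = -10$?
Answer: $-174$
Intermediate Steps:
$A{\left(k,H \right)} = 2 + H + k$ ($A{\left(k,H \right)} = \left(H + k\right) + 2 = 2 + H + k$)
$L{\left(E \right)} = 5 - E$
$G{\left(U,a \right)} = a + a^{2}$ ($G{\left(U,a \right)} = a^{2} + a = a + a^{2}$)
$A{\left(2,R \right)} + G{\left(-7,7 \right)} L{\left(8 \right)} = \left(2 - 10 + 2\right) + 7 \left(1 + 7\right) \left(5 - 8\right) = -6 + 7 \cdot 8 \left(5 - 8\right) = -6 + 56 \left(-3\right) = -6 - 168 = -174$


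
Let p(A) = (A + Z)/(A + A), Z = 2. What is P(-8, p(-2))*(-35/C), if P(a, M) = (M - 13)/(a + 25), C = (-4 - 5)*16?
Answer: -455/2448 ≈ -0.18587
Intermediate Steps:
C = -144 (C = -9*16 = -144)
p(A) = (2 + A)/(2*A) (p(A) = (A + 2)/(A + A) = (2 + A)/((2*A)) = (2 + A)*(1/(2*A)) = (2 + A)/(2*A))
P(a, M) = (-13 + M)/(25 + a)
P(-8, p(-2))*(-35/C) = ((-13 + (1/2)*(2 - 2)/(-2))/(25 - 8))*(-35/(-144)) = ((-13 + (1/2)*(-1/2)*0)/17)*(-35*(-1/144)) = ((-13 + 0)/17)*(35/144) = ((1/17)*(-13))*(35/144) = -13/17*35/144 = -455/2448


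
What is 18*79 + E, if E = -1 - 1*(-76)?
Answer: 1497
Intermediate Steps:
E = 75 (E = -1 + 76 = 75)
18*79 + E = 18*79 + 75 = 1422 + 75 = 1497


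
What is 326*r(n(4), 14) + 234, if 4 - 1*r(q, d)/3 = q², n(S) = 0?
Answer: 4146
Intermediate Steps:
r(q, d) = 12 - 3*q²
326*r(n(4), 14) + 234 = 326*(12 - 3*0²) + 234 = 326*(12 - 3*0) + 234 = 326*(12 + 0) + 234 = 326*12 + 234 = 3912 + 234 = 4146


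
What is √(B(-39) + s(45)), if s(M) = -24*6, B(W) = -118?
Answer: I*√262 ≈ 16.186*I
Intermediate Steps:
s(M) = -144
√(B(-39) + s(45)) = √(-118 - 144) = √(-262) = I*√262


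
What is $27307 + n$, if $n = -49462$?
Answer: $-22155$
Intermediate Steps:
$27307 + n = 27307 - 49462 = -22155$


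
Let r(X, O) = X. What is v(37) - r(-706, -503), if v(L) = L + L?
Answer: 780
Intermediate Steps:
v(L) = 2*L
v(37) - r(-706, -503) = 2*37 - 1*(-706) = 74 + 706 = 780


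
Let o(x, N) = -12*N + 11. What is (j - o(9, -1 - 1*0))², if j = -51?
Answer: 5476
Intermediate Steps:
o(x, N) = 11 - 12*N
(j - o(9, -1 - 1*0))² = (-51 - (11 - 12*(-1 - 1*0)))² = (-51 - (11 - 12*(-1 + 0)))² = (-51 - (11 - 12*(-1)))² = (-51 - (11 + 12))² = (-51 - 1*23)² = (-51 - 23)² = (-74)² = 5476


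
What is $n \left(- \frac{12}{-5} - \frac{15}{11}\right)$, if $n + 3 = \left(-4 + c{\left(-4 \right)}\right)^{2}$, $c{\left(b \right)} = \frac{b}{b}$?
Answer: $\frac{342}{55} \approx 6.2182$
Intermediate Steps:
$c{\left(b \right)} = 1$
$n = 6$ ($n = -3 + \left(-4 + 1\right)^{2} = -3 + \left(-3\right)^{2} = -3 + 9 = 6$)
$n \left(- \frac{12}{-5} - \frac{15}{11}\right) = 6 \left(- \frac{12}{-5} - \frac{15}{11}\right) = 6 \left(\left(-12\right) \left(- \frac{1}{5}\right) - \frac{15}{11}\right) = 6 \left(\frac{12}{5} - \frac{15}{11}\right) = 6 \cdot \frac{57}{55} = \frac{342}{55}$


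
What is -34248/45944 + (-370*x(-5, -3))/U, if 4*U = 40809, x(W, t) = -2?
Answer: -157704049/234366087 ≈ -0.67290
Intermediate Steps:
U = 40809/4 (U = (¼)*40809 = 40809/4 ≈ 10202.)
-34248/45944 + (-370*x(-5, -3))/U = -34248/45944 + (-370*(-2))/(40809/4) = -34248*1/45944 + 740*(4/40809) = -4281/5743 + 2960/40809 = -157704049/234366087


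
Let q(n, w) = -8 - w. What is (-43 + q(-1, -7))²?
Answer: 1936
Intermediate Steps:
(-43 + q(-1, -7))² = (-43 + (-8 - 1*(-7)))² = (-43 + (-8 + 7))² = (-43 - 1)² = (-44)² = 1936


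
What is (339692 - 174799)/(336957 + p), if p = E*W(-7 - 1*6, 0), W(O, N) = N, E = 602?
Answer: 164893/336957 ≈ 0.48936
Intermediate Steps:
p = 0 (p = 602*0 = 0)
(339692 - 174799)/(336957 + p) = (339692 - 174799)/(336957 + 0) = 164893/336957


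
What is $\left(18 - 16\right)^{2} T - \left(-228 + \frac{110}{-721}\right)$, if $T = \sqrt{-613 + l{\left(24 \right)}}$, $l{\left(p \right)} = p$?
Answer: $\frac{164498}{721} + 4 i \sqrt{589} \approx 228.15 + 97.077 i$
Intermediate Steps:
$T = i \sqrt{589}$ ($T = \sqrt{-613 + 24} = \sqrt{-589} = i \sqrt{589} \approx 24.269 i$)
$\left(18 - 16\right)^{2} T - \left(-228 + \frac{110}{-721}\right) = \left(18 - 16\right)^{2} i \sqrt{589} - \left(-228 + \frac{110}{-721}\right) = 2^{2} i \sqrt{589} + \left(\left(-110\right) \left(- \frac{1}{721}\right) + 228\right) = 4 i \sqrt{589} + \left(\frac{110}{721} + 228\right) = 4 i \sqrt{589} + \frac{164498}{721} = \frac{164498}{721} + 4 i \sqrt{589}$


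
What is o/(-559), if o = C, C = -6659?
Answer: 6659/559 ≈ 11.912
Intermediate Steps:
o = -6659
o/(-559) = -6659/(-559) = -6659*(-1/559) = 6659/559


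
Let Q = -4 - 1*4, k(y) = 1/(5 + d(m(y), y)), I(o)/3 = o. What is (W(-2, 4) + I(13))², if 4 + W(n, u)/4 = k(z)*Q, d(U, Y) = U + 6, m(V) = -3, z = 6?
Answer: 361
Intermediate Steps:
I(o) = 3*o
d(U, Y) = 6 + U
k(y) = ⅛ (k(y) = 1/(5 + (6 - 3)) = 1/(5 + 3) = 1/8 = ⅛)
Q = -8 (Q = -4 - 4 = -8)
W(n, u) = -20 (W(n, u) = -16 + 4*((⅛)*(-8)) = -16 + 4*(-1) = -16 - 4 = -20)
(W(-2, 4) + I(13))² = (-20 + 3*13)² = (-20 + 39)² = 19² = 361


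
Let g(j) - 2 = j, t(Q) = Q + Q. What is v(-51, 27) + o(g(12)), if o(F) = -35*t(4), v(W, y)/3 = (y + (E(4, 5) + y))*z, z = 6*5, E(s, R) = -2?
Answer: 4400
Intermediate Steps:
t(Q) = 2*Q
g(j) = 2 + j
z = 30
v(W, y) = -180 + 180*y (v(W, y) = 3*((y + (-2 + y))*30) = 3*((-2 + 2*y)*30) = 3*(-60 + 60*y) = -180 + 180*y)
o(F) = -280 (o(F) = -70*4 = -35*8 = -280)
v(-51, 27) + o(g(12)) = (-180 + 180*27) - 280 = (-180 + 4860) - 280 = 4680 - 280 = 4400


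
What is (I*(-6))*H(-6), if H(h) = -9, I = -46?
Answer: -2484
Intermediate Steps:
(I*(-6))*H(-6) = -46*(-6)*(-9) = 276*(-9) = -2484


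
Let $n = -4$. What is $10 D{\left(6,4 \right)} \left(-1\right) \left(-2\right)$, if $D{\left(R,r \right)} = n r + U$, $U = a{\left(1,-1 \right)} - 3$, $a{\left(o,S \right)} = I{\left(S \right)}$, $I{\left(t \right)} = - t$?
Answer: $-360$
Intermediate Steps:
$a{\left(o,S \right)} = - S$
$U = -2$ ($U = \left(-1\right) \left(-1\right) - 3 = 1 - 3 = -2$)
$D{\left(R,r \right)} = -2 - 4 r$ ($D{\left(R,r \right)} = - 4 r - 2 = -2 - 4 r$)
$10 D{\left(6,4 \right)} \left(-1\right) \left(-2\right) = 10 \left(-2 - 16\right) \left(-1\right) \left(-2\right) = 10 \left(\left(-18\right) \left(-1\right)\right) \left(-2\right) = 10 \cdot 18 \left(-2\right) = 180 \left(-2\right) = -360$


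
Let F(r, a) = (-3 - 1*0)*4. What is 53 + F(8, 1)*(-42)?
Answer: 557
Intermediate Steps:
F(r, a) = -12 (F(r, a) = (-3 + 0)*4 = -3*4 = -12)
53 + F(8, 1)*(-42) = 53 - 12*(-42) = 53 + 504 = 557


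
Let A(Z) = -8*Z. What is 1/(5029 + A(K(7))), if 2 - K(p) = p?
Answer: 1/5069 ≈ 0.00019728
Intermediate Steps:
K(p) = 2 - p
1/(5029 + A(K(7))) = 1/(5029 - 8*(2 - 1*7)) = 1/(5029 - 8*(2 - 7)) = 1/(5029 - 8*(-5)) = 1/(5029 + 40) = 1/5069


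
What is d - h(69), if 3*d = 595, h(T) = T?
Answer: 388/3 ≈ 129.33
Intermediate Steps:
d = 595/3 (d = (⅓)*595 = 595/3 ≈ 198.33)
d - h(69) = 595/3 - 1*69 = 595/3 - 69 = 388/3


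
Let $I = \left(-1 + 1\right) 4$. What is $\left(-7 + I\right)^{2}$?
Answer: $49$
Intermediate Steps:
$I = 0$ ($I = 0 \cdot 4 = 0$)
$\left(-7 + I\right)^{2} = \left(-7 + 0\right)^{2} = \left(-7\right)^{2} = 49$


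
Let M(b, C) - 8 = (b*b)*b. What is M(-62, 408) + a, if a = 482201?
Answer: 243881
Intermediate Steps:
M(b, C) = 8 + b³ (M(b, C) = 8 + (b*b)*b = 8 + b²*b = 8 + b³)
M(-62, 408) + a = (8 + (-62)³) + 482201 = (8 - 238328) + 482201 = -238320 + 482201 = 243881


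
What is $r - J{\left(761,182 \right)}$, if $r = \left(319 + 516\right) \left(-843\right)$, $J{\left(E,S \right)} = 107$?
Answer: $-704012$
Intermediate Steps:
$r = -703905$ ($r = 835 \left(-843\right) = -703905$)
$r - J{\left(761,182 \right)} = -703905 - 107 = -704012$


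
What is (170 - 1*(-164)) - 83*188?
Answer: -15270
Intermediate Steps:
(170 - 1*(-164)) - 83*188 = (170 + 164) - 15604 = 334 - 15604 = -15270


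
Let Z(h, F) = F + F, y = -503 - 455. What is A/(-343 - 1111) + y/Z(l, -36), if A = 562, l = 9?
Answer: 338117/26172 ≈ 12.919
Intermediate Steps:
y = -958
Z(h, F) = 2*F
A/(-343 - 1111) + y/Z(l, -36) = 562/(-343 - 1111) - 958/(2*(-36)) = 562/(-1454) - 958/(-72) = 562*(-1/1454) - 958*(-1/72) = -281/727 + 479/36 = 338117/26172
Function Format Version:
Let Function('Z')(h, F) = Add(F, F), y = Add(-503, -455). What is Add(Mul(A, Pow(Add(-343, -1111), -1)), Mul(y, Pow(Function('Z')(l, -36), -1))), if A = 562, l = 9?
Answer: Rational(338117, 26172) ≈ 12.919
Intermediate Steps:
y = -958
Function('Z')(h, F) = Mul(2, F)
Add(Mul(A, Pow(Add(-343, -1111), -1)), Mul(y, Pow(Function('Z')(l, -36), -1))) = Add(Mul(562, Pow(Add(-343, -1111), -1)), Mul(-958, Pow(Mul(2, -36), -1))) = Add(Mul(562, Pow(-1454, -1)), Mul(-958, Pow(-72, -1))) = Add(Mul(562, Rational(-1, 1454)), Mul(-958, Rational(-1, 72))) = Add(Rational(-281, 727), Rational(479, 36)) = Rational(338117, 26172)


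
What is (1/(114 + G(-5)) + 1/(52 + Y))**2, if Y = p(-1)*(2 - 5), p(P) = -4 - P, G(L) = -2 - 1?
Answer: 29584/45846441 ≈ 0.00064528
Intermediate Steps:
G(L) = -3
Y = 9 (Y = (-4 - 1*(-1))*(2 - 5) = (-4 + 1)*(-3) = -3*(-3) = 9)
(1/(114 + G(-5)) + 1/(52 + Y))**2 = (1/(114 - 3) + 1/(52 + 9))**2 = (1/111 + 1/61)**2 = (172/6771)**2 = 29584/45846441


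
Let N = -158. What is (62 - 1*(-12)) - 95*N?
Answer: 15084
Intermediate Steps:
(62 - 1*(-12)) - 95*N = (62 - 1*(-12)) - 95*(-158) = (62 + 12) + 15010 = 74 + 15010 = 15084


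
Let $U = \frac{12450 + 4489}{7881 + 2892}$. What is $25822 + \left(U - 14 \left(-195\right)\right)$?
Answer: $\frac{307607635}{10773} \approx 28554.0$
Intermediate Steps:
$U = \frac{16939}{10773} \approx 1.5724$
$25822 + \left(U - 14 \left(-195\right)\right) = 25822 - \left(- \frac{16939}{10773} + 14 \left(-195\right)\right) = 25822 + \left(\frac{16939}{10773} - -2730\right) = 25822 + \left(\frac{16939}{10773} + 2730\right) = 25822 + \frac{29427229}{10773} = \frac{307607635}{10773}$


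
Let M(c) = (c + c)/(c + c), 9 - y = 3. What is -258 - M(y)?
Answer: -259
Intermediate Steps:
y = 6 (y = 9 - 1*3 = 9 - 3 = 6)
M(c) = 1 (M(c) = (2*c)/((2*c)) = (2*c)*(1/(2*c)) = 1)
-258 - M(y) = -258 - 1*1 = -258 - 1 = -259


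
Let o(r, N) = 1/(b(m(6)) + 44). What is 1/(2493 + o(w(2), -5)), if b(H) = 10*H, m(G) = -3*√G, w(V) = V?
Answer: 8635708/21528710351 + 30*√6/21528710351 ≈ 0.00040113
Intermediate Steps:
o(r, N) = 1/(44 - 30*√6) (o(r, N) = 1/(10*(-3*√6) + 44) = 1/(-30*√6 + 44) = 1/(44 - 30*√6))
1/(2493 + o(w(2), -5)) = 1/(2493 + (-11/866 - 15*√6/1732)) = 1/(2158927/866 - 15*√6/1732)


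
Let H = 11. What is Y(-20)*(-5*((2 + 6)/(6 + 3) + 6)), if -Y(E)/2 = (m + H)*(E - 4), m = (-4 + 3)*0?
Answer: -54560/3 ≈ -18187.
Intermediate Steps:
m = 0 (m = -1*0 = 0)
Y(E) = 88 - 22*E (Y(E) = -2*(0 + 11)*(E - 4) = -22*(-4 + E) = -2*(-44 + 11*E) = 88 - 22*E)
Y(-20)*(-5*((2 + 6)/(6 + 3) + 6)) = (88 - 22*(-20))*(-5*((2 + 6)/(6 + 3) + 6)) = (88 + 440)*(-5*(8/9 + 6)) = 528*(-5*(8*(1/9) + 6)) = 528*(-5*(8/9 + 6)) = 528*(-5*62/9) = 528*(-310/9) = -54560/3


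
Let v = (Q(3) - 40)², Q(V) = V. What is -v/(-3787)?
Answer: 1369/3787 ≈ 0.36150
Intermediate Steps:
v = 1369 (v = (3 - 40)² = (-37)² = 1369)
-v/(-3787) = -1*1369/(-3787) = -1369*(-1/3787) = 1369/3787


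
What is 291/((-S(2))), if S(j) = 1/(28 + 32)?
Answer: -17460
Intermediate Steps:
S(j) = 1/60
291/((-S(2))) = 291/((-1*1/60)) = 291/(-1/60) = 291*(-60) = -17460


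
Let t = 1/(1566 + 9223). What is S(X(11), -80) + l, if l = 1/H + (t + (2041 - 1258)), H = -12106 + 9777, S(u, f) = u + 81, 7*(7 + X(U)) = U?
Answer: 151016702590/175893067 ≈ 858.57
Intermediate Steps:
X(U) = -7 + U/7
t = 1/10789 ≈ 9.2687e-5
S(u, f) = 81 + u
H = -2329
l = 19674887463/25127581 (l = 1/(-2329) + (1/10789 + (2041 - 1258)) = -1/2329 + (1/10789 + 783) = -1/2329 + 8447788/10789 = 19674887463/25127581 ≈ 783.00)
S(X(11), -80) + l = (81 + (-7 + (⅐)*11)) + 19674887463/25127581 = (81 + (-7 + 11/7)) + 19674887463/25127581 = (81 - 38/7) + 19674887463/25127581 = 529/7 + 19674887463/25127581 = 151016702590/175893067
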